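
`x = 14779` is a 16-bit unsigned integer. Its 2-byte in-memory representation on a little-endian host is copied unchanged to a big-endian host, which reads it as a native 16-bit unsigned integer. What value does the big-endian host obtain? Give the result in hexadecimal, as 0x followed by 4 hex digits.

0xBB39

14779 in 16-bit hexadecimal is 0x39BB.
Stored little-endian, the bytes at ascending addresses are BB 39.
Read back as big-endian, the last byte is least significant, giving 0xBB39.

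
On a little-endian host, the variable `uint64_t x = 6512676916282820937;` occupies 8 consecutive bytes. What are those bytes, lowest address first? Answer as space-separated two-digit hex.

6512676916282820937 in hexadecimal, padded to 64 bits, is 0x5A61AD2653EC8949.
Split into bytes (most-significant first): 5A 61 AD 26 53 EC 89 49.
Little-endian: lowest address holds the least-significant byte.
So at ascending addresses the bytes are 49 89 EC 53 26 AD 61 5A.

49 89 EC 53 26 AD 61 5A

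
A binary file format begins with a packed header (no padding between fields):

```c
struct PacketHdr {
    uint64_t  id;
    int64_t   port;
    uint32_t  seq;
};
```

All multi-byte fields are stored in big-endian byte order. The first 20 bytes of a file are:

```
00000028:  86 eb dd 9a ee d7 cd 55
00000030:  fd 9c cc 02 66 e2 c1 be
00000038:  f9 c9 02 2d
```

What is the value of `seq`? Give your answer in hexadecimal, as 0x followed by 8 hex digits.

0xF9C9022D

`seq` follows `id` (8 B), `port` (8 B), so it starts at offset 8 + 8 = 16 and occupies 4 bytes.
Bytes at offsets 16..19: F9 C9 02 2D.
In big-endian order the high byte comes first in memory.
The bytes are already most-significant first: 0xF9C9022D.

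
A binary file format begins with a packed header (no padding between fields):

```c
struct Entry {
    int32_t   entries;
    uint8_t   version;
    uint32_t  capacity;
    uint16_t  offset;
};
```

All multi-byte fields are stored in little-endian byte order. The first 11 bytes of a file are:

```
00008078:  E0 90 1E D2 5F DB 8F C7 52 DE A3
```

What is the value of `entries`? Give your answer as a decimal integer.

-769748768

`entries` is the first field, at byte offset 0, occupying 4 bytes.
Bytes at offsets 0..3: E0 90 1E D2.
Little-endian: lowest address holds the least-significant byte.
Reassemble most-significant byte first: D2 1E 90 E0 → 0xD21E90E0.
Top bit is set, so as a signed 32-bit value this is 0xD21E90E0 − 2^32 = -769748768.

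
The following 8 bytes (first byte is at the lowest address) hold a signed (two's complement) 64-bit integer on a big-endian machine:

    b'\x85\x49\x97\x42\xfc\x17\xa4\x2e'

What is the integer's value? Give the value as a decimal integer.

-8842370079412214738

Big-endian stores the most-significant byte at the lowest address.
The bytes are already most-significant first: 0x85499742FC17A42E.
Top bit is set, so as a signed 64-bit value this is 0x85499742FC17A42E − 2^64 = -8842370079412214738.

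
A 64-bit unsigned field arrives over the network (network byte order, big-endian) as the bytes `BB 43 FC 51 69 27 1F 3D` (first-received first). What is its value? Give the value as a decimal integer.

13493906335118860093

Big-endian: lowest address holds the most-significant byte.
The bytes are already most-significant first: 0xBB43FC5169271F3D.
0xBB43FC5169271F3D = 13493906335118860093.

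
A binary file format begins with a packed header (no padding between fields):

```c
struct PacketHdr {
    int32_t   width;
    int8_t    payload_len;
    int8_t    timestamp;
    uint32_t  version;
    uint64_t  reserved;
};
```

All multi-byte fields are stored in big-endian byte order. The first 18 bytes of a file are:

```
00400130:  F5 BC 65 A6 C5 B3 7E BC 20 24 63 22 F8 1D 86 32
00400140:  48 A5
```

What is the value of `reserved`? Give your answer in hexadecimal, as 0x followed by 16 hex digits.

`reserved` follows `width` (4 B), `payload_len` (1 B), `timestamp` (1 B), `version` (4 B), so it starts at offset 4 + 1 + 1 + 4 = 10 and occupies 8 bytes.
Bytes at offsets 10..17: 63 22 F8 1D 86 32 48 A5.
Big-endian stores the most-significant byte at the lowest address.
The bytes are already most-significant first: 0x6322F81D863248A5.

0x6322F81D863248A5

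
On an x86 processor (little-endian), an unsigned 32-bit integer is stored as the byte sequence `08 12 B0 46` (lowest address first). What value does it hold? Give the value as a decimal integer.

1185944072

In little-endian order the low byte comes first in memory.
Reassemble most-significant byte first: 46 B0 12 08 → 0x46B01208.
0x46B01208 = 1185944072.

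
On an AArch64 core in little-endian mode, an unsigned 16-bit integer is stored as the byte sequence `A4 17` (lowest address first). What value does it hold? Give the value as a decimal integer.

Little-endian stores the least-significant byte at the lowest address.
Reassemble most-significant byte first: 17 A4 → 0x17A4.
0x17A4 = 6052.

6052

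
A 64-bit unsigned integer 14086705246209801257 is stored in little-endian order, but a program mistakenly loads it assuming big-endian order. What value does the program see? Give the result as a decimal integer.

2989536312153308867

14086705246209801257 in 64-bit hexadecimal is 0xC37E07C96FF77C29.
Stored little-endian, the bytes at ascending addresses are 29 7C F7 6F C9 07 7E C3.
Read back as big-endian, the last byte is least significant, giving 0x297CF76FC9077EC3.
0x297CF76FC9077EC3 = 2989536312153308867.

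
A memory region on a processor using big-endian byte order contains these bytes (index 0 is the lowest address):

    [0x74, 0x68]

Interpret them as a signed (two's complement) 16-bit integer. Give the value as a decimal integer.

29800

Big-endian stores the most-significant byte at the lowest address.
The bytes are already most-significant first: 0x7468.
0x7468 = 29800.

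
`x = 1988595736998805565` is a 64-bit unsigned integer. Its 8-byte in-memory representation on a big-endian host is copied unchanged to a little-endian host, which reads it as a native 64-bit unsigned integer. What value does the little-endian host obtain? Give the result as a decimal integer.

4431730502032529435

1988595736998805565 in 64-bit hexadecimal is 0x1B98E94969AB803D.
Stored big-endian, the bytes at ascending addresses are 1B 98 E9 49 69 AB 80 3D.
Read back as little-endian, the first byte is least significant, giving 0x3D80AB6949E9981B.
0x3D80AB6949E9981B = 4431730502032529435.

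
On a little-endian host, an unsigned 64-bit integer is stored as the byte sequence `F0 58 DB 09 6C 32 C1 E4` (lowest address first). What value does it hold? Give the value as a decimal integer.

Little-endian: lowest address holds the least-significant byte.
Reassemble most-significant byte first: E4 C1 32 6C 09 DB 58 F0 → 0xE4C1326C09DB58F0.
0xE4C1326C09DB58F0 = 16483511550755952880.

16483511550755952880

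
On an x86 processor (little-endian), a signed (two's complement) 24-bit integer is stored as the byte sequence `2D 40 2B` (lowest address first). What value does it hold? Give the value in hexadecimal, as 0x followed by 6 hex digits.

0x2B402D

Little-endian: lowest address holds the least-significant byte.
Reassemble most-significant byte first: 2B 40 2D → 0x2B402D.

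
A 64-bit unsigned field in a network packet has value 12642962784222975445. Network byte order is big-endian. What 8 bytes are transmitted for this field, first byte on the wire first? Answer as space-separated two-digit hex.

AF 74 D3 AA BE 18 15 D5

12642962784222975445 in hexadecimal, padded to 64 bits, is 0xAF74D3AABE1815D5.
Split into bytes (most-significant first): AF 74 D3 AA BE 18 15 D5.
Big-endian: lowest address holds the most-significant byte.
So the memory order matches the most-significant-first order: AF 74 D3 AA BE 18 15 D5.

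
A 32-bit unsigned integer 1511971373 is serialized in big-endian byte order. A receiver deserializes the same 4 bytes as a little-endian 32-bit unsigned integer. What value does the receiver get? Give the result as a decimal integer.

769269338

1511971373 in 32-bit hexadecimal is 0x5A1EDA2D.
Stored big-endian, the bytes at ascending addresses are 5A 1E DA 2D.
Read back as little-endian, the first byte is least significant, giving 0x2DDA1E5A.
0x2DDA1E5A = 769269338.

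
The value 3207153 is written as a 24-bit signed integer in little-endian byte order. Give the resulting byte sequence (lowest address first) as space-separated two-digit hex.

3207153 in hexadecimal, padded to 24 bits, is 0x30EFF1.
Split into bytes (most-significant first): 30 EF F1.
Little-endian stores the least-significant byte at the lowest address.
So at ascending addresses the bytes are F1 EF 30.

F1 EF 30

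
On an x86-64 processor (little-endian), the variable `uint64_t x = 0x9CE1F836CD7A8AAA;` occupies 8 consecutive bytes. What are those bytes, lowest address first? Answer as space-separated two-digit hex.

AA 8A 7A CD 36 F8 E1 9C

Split into bytes (most-significant first): 9C E1 F8 36 CD 7A 8A AA.
Little-endian stores the least-significant byte at the lowest address.
So at ascending addresses the bytes are AA 8A 7A CD 36 F8 E1 9C.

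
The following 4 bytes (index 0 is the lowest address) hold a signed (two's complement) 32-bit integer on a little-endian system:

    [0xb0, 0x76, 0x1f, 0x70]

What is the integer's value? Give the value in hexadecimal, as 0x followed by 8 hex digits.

0x701F76B0

Little-endian stores the least-significant byte at the lowest address.
Reassemble most-significant byte first: 70 1F 76 B0 → 0x701F76B0.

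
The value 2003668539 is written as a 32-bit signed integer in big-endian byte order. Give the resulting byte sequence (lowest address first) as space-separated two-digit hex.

77 6D 8E 3B

2003668539 in hexadecimal, padded to 32 bits, is 0x776D8E3B.
Split into bytes (most-significant first): 77 6D 8E 3B.
In big-endian order the high byte comes first in memory.
So the memory order matches the most-significant-first order: 77 6D 8E 3B.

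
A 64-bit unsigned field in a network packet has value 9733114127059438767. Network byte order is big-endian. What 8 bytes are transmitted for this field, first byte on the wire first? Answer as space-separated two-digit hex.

9733114127059438767 in hexadecimal, padded to 64 bits, is 0x8712F7BAF5B6CCAF.
Split into bytes (most-significant first): 87 12 F7 BA F5 B6 CC AF.
Big-endian stores the most-significant byte at the lowest address.
So the memory order matches the most-significant-first order: 87 12 F7 BA F5 B6 CC AF.

87 12 F7 BA F5 B6 CC AF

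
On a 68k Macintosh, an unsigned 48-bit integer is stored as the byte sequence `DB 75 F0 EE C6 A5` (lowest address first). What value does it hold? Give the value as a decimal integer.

In big-endian order the high byte comes first in memory.
The bytes are already most-significant first: 0xDB75F0EEC6A5.
0xDB75F0EEC6A5 = 241299599836837.

241299599836837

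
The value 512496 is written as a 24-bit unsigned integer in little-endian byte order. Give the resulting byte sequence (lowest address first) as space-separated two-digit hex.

F0 D1 07

512496 in hexadecimal, padded to 24 bits, is 0x07D1F0.
Split into bytes (most-significant first): 07 D1 F0.
Little-endian stores the least-significant byte at the lowest address.
So at ascending addresses the bytes are F0 D1 07.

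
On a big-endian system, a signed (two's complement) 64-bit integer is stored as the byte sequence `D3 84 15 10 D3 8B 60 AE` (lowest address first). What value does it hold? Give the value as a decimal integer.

Big-endian: lowest address holds the most-significant byte.
The bytes are already most-significant first: 0xD3841510D38B60AE.
Top bit is set, so as a signed 64-bit value this is 0xD3841510D38B60AE − 2^64 = -3205413872768163666.

-3205413872768163666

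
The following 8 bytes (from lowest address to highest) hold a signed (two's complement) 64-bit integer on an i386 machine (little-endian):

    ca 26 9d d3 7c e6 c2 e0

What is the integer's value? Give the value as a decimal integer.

Little-endian: lowest address holds the least-significant byte.
Reassemble most-significant byte first: E0 C2 E6 7C D3 9D 26 CA → 0xE0C2E67CD39D26CA.
Top bit is set, so as a signed 64-bit value this is 0xE0C2E67CD39D26CA − 2^64 = -2250983439931201846.

-2250983439931201846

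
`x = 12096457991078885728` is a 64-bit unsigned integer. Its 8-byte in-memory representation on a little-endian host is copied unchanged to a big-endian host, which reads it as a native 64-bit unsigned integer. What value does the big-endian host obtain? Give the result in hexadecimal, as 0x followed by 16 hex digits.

12096457991078885728 in 64-bit hexadecimal is 0xA7DF4073FEB13960.
Stored little-endian, the bytes at ascending addresses are 60 39 B1 FE 73 40 DF A7.
Read back as big-endian, the last byte is least significant, giving 0x6039B1FE7340DFA7.

0x6039B1FE7340DFA7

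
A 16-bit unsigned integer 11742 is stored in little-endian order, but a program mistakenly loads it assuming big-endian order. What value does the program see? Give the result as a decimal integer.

11742 in 16-bit hexadecimal is 0x2DDE.
Stored little-endian, the bytes at ascending addresses are DE 2D.
Read back as big-endian, the last byte is least significant, giving 0xDE2D.
0xDE2D = 56877.

56877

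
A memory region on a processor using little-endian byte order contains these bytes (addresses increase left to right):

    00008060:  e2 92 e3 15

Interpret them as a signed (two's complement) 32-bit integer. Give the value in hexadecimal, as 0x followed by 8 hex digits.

0x15E392E2

Little-endian: lowest address holds the least-significant byte.
Reassemble most-significant byte first: 15 E3 92 E2 → 0x15E392E2.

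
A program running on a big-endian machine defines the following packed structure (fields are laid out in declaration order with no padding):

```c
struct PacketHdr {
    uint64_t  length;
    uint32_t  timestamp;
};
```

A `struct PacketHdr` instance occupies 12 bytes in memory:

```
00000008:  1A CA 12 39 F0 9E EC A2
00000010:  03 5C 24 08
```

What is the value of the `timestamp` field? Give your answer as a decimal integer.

56370184

`timestamp` follows `length` (8 bytes), so it starts at byte offset 8 and occupies 4 bytes.
Bytes at offsets 8..11: 03 5C 24 08.
Big-endian: lowest address holds the most-significant byte.
The bytes are already most-significant first: 0x035C2408.
0x035C2408 = 56370184.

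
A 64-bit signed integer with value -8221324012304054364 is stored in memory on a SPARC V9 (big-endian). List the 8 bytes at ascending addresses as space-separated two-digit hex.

8D E7 FD 5E 87 3A 47 A4

Two's complement of -8221324012304054364 in 64 bits: 8221324012304054364 = 0x721802A178C5B85C; invert → 0x8DE7FD5E873A47A3; add 1 → 0x8DE7FD5E873A47A4.
Split into bytes (most-significant first): 8D E7 FD 5E 87 3A 47 A4.
Big-endian: lowest address holds the most-significant byte.
So the memory order matches the most-significant-first order: 8D E7 FD 5E 87 3A 47 A4.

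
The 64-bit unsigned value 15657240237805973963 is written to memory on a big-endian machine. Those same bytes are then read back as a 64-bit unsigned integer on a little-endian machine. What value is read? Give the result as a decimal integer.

15657240237805973963 in 64-bit hexadecimal is 0xD949B10A6960B1CB.
Stored big-endian, the bytes at ascending addresses are D9 49 B1 0A 69 60 B1 CB.
Read back as little-endian, the first byte is least significant, giving 0xCBB160690AB149D9.
0xCBB160690AB149D9 = 14677618664844380633.

14677618664844380633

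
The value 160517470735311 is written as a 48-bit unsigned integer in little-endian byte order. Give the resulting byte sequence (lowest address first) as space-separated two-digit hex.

160517470735311 in hexadecimal, padded to 48 bits, is 0x91FD62D2CBCF.
Split into bytes (most-significant first): 91 FD 62 D2 CB CF.
In little-endian order the low byte comes first in memory.
So at ascending addresses the bytes are CF CB D2 62 FD 91.

CF CB D2 62 FD 91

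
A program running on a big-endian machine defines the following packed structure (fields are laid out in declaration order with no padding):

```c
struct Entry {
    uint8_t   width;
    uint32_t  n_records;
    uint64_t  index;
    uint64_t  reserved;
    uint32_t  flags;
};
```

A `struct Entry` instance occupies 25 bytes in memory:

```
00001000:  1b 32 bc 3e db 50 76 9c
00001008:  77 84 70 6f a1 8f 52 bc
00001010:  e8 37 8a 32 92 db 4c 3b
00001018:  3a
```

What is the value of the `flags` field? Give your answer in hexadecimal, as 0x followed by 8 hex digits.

`flags` follows `width` (1 B), `n_records` (4 B), `index` (8 B), `reserved` (8 B), so it starts at offset 1 + 4 + 8 + 8 = 21 and occupies 4 bytes.
Bytes at offsets 21..24: DB 4C 3B 3A.
Big-endian: lowest address holds the most-significant byte.
The bytes are already most-significant first: 0xDB4C3B3A.

0xDB4C3B3A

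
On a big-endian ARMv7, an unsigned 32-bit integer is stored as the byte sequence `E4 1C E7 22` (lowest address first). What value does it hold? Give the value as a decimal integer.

3827099426

In big-endian order the high byte comes first in memory.
The bytes are already most-significant first: 0xE41CE722.
0xE41CE722 = 3827099426.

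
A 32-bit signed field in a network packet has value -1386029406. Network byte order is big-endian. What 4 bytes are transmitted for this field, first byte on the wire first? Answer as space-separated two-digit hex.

Two's complement of -1386029406 in 32 bits: 1386029406 = 0x529D215E; invert → 0xAD62DEA1; add 1 → 0xAD62DEA2.
Split into bytes (most-significant first): AD 62 DE A2.
Big-endian: lowest address holds the most-significant byte.
So the memory order matches the most-significant-first order: AD 62 DE A2.

AD 62 DE A2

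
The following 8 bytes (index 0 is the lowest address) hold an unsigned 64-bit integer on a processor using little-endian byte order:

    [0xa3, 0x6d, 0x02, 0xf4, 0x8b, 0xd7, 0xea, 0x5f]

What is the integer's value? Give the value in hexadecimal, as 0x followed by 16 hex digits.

Little-endian: lowest address holds the least-significant byte.
Reassemble most-significant byte first: 5F EA D7 8B F4 02 6D A3 → 0x5FEAD78BF4026DA3.

0x5FEAD78BF4026DA3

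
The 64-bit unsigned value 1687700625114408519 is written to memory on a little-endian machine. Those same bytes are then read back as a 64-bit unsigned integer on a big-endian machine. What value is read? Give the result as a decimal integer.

5126827934004964119

1687700625114408519 in 64-bit hexadecimal is 0x176BEAC6D7262647.
Stored little-endian, the bytes at ascending addresses are 47 26 26 D7 C6 EA 6B 17.
Read back as big-endian, the last byte is least significant, giving 0x472626D7C6EA6B17.
0x472626D7C6EA6B17 = 5126827934004964119.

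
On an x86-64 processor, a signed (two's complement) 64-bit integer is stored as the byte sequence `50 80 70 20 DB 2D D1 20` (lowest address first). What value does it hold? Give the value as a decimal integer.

Little-endian: lowest address holds the least-significant byte.
Reassemble most-significant byte first: 20 D1 2D DB 20 70 80 50 → 0x20D12DDB20708050.
0x20D12DDB20708050 = 2364721698511552592.

2364721698511552592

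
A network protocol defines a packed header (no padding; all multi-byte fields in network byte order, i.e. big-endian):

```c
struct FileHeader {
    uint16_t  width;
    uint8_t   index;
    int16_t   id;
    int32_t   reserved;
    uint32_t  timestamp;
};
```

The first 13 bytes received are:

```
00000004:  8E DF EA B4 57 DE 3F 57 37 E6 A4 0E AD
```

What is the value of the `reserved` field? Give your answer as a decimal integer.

`reserved` follows `width` (2 B), `index` (1 B), `id` (2 B), so it starts at offset 2 + 1 + 2 = 5 and occupies 4 bytes.
Bytes at offsets 5..8: DE 3F 57 37.
Big-endian stores the most-significant byte at the lowest address.
The bytes are already most-significant first: 0xDE3F5737.
Top bit is set, so as a signed 32-bit value this is 0xDE3F5737 − 2^32 = -566274249.

-566274249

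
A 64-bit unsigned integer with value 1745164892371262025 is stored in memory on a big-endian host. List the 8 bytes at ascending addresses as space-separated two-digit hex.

1745164892371262025 in hexadecimal, padded to 64 bits, is 0x183812392C459A49.
Split into bytes (most-significant first): 18 38 12 39 2C 45 9A 49.
Big-endian stores the most-significant byte at the lowest address.
So the memory order matches the most-significant-first order: 18 38 12 39 2C 45 9A 49.

18 38 12 39 2C 45 9A 49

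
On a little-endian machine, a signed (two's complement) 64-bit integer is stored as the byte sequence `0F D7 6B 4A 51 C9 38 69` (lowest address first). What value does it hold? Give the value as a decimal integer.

7582031323656345359

Little-endian: lowest address holds the least-significant byte.
Reassemble most-significant byte first: 69 38 C9 51 4A 6B D7 0F → 0x6938C9514A6BD70F.
0x6938C9514A6BD70F = 7582031323656345359.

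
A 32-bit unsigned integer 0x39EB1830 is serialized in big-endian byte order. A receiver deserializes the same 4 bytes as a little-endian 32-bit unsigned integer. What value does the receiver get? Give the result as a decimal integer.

Stored big-endian, the bytes at ascending addresses are 39 EB 18 30.
Read back as little-endian, the first byte is least significant, giving 0x3018EB39.
0x3018EB39 = 806939449.

806939449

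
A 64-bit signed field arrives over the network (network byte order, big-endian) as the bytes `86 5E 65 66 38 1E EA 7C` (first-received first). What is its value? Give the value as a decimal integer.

Big-endian: lowest address holds the most-significant byte.
The bytes are already most-significant first: 0x865E6566381EEA7C.
Top bit is set, so as a signed 64-bit value this is 0x865E6566381EEA7C − 2^64 = -8764456335113786756.

-8764456335113786756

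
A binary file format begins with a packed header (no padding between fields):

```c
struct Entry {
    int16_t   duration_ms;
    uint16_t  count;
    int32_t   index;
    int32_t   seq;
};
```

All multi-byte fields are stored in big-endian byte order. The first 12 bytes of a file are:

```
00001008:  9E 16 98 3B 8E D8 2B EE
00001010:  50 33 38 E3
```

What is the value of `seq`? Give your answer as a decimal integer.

`seq` follows `duration_ms` (2 B), `count` (2 B), `index` (4 B), so it starts at offset 2 + 2 + 4 = 8 and occupies 4 bytes.
Bytes at offsets 8..11: 50 33 38 E3.
Big-endian: lowest address holds the most-significant byte.
The bytes are already most-significant first: 0x503338E3.
0x503338E3 = 1345534179.

1345534179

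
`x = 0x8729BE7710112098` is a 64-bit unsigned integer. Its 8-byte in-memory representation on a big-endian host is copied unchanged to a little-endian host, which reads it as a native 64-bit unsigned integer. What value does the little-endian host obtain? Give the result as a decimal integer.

Stored big-endian, the bytes at ascending addresses are 87 29 BE 77 10 11 20 98.
Read back as little-endian, the first byte is least significant, giving 0x9820111077BE2987.
0x9820111077BE2987 = 10961780255445887367.

10961780255445887367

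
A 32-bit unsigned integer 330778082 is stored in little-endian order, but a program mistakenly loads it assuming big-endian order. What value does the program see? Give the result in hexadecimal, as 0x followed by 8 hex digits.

330778082 in 32-bit hexadecimal is 0x13B745E2.
Stored little-endian, the bytes at ascending addresses are E2 45 B7 13.
Read back as big-endian, the last byte is least significant, giving 0xE245B713.

0xE245B713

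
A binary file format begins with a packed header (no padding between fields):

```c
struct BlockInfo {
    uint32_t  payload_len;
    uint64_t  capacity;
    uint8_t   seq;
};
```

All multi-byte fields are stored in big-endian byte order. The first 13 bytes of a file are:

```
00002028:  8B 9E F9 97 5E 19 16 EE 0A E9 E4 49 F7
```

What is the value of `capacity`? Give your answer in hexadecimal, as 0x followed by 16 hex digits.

0x5E1916EE0AE9E449

`capacity` follows `payload_len` (4 bytes), so it starts at byte offset 4 and occupies 8 bytes.
Bytes at offsets 4..11: 5E 19 16 EE 0A E9 E4 49.
In big-endian order the high byte comes first in memory.
The bytes are already most-significant first: 0x5E1916EE0AE9E449.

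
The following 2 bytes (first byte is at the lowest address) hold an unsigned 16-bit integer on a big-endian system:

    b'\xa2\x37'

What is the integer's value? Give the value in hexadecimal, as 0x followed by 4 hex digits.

0xA237

Big-endian stores the most-significant byte at the lowest address.
The bytes are already most-significant first: 0xA237.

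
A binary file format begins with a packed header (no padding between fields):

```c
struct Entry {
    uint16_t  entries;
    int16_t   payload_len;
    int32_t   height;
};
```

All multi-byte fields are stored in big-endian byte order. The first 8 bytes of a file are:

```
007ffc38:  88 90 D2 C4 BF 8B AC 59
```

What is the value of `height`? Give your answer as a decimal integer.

-1081365415

`height` follows `entries` (2 B), `payload_len` (2 B), so it starts at offset 2 + 2 = 4 and occupies 4 bytes.
Bytes at offsets 4..7: BF 8B AC 59.
Big-endian: lowest address holds the most-significant byte.
The bytes are already most-significant first: 0xBF8BAC59.
Top bit is set, so as a signed 32-bit value this is 0xBF8BAC59 − 2^32 = -1081365415.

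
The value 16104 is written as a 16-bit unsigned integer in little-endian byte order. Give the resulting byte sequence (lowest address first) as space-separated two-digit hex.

16104 in hexadecimal, padded to 16 bits, is 0x3EE8.
Split into bytes (most-significant first): 3E E8.
Little-endian: lowest address holds the least-significant byte.
So at ascending addresses the bytes are E8 3E.

E8 3E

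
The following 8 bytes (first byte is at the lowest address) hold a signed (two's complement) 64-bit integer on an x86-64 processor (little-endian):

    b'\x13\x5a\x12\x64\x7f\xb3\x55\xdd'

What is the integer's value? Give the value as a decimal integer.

-2497893058585929197

Little-endian stores the least-significant byte at the lowest address.
Reassemble most-significant byte first: DD 55 B3 7F 64 12 5A 13 → 0xDD55B37F64125A13.
Top bit is set, so as a signed 64-bit value this is 0xDD55B37F64125A13 − 2^64 = -2497893058585929197.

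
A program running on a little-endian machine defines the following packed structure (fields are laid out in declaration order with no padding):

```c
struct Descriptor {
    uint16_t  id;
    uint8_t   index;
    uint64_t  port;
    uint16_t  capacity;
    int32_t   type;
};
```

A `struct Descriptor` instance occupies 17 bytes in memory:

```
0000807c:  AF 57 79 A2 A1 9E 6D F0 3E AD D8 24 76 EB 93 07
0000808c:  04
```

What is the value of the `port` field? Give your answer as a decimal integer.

15613204685515563426

`port` follows `id` (2 B), `index` (1 B), so it starts at offset 2 + 1 = 3 and occupies 8 bytes.
Bytes at offsets 3..10: A2 A1 9E 6D F0 3E AD D8.
In little-endian order the low byte comes first in memory.
Reassemble most-significant byte first: D8 AD 3E F0 6D 9E A1 A2 → 0xD8AD3EF06D9EA1A2.
0xD8AD3EF06D9EA1A2 = 15613204685515563426.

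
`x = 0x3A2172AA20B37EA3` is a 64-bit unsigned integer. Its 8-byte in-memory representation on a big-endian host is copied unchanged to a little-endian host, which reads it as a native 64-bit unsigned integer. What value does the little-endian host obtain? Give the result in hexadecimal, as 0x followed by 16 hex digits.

Stored big-endian, the bytes at ascending addresses are 3A 21 72 AA 20 B3 7E A3.
Read back as little-endian, the first byte is least significant, giving 0xA37EB320AA72213A.

0xA37EB320AA72213A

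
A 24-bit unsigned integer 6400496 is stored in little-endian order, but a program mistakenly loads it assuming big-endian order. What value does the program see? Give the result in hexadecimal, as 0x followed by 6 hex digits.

6400496 in 24-bit hexadecimal is 0x61A9F0.
Stored little-endian, the bytes at ascending addresses are F0 A9 61.
Read back as big-endian, the last byte is least significant, giving 0xF0A961.

0xF0A961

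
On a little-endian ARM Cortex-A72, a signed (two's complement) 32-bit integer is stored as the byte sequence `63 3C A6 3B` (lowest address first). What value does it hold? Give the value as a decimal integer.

In little-endian order the low byte comes first in memory.
Reassemble most-significant byte first: 3B A6 3C 63 → 0x3BA63C63.
0x3BA63C63 = 1000750179.

1000750179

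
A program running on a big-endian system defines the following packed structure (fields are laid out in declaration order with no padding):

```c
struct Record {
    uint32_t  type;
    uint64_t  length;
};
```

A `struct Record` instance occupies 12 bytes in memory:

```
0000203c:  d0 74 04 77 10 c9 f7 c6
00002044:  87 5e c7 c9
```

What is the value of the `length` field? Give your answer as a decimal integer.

1209770406972409801

`length` follows `type` (4 bytes), so it starts at byte offset 4 and occupies 8 bytes.
Bytes at offsets 4..11: 10 C9 F7 C6 87 5E C7 C9.
In big-endian order the high byte comes first in memory.
The bytes are already most-significant first: 0x10C9F7C6875EC7C9.
0x10C9F7C6875EC7C9 = 1209770406972409801.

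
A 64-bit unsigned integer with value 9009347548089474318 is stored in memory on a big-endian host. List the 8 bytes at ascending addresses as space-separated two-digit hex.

7D 07 A1 DC 85 E8 DD 0E

9009347548089474318 in hexadecimal, padded to 64 bits, is 0x7D07A1DC85E8DD0E.
Split into bytes (most-significant first): 7D 07 A1 DC 85 E8 DD 0E.
Big-endian stores the most-significant byte at the lowest address.
So the memory order matches the most-significant-first order: 7D 07 A1 DC 85 E8 DD 0E.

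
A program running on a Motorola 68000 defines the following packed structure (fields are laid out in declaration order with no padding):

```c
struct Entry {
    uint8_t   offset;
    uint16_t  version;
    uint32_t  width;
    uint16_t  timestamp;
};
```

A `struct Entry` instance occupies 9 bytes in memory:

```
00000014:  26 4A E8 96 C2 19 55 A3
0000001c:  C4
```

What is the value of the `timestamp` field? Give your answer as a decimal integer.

41924

`timestamp` follows `offset` (1 B), `version` (2 B), `width` (4 B), so it starts at offset 1 + 2 + 4 = 7 and occupies 2 bytes.
Bytes at offsets 7..8: A3 C4.
In big-endian order the high byte comes first in memory.
The bytes are already most-significant first: 0xA3C4.
0xA3C4 = 41924.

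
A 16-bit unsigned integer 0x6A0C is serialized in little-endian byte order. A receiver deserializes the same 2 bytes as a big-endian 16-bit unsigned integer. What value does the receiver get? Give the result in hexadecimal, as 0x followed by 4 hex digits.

0x0C6A

Stored little-endian, the bytes at ascending addresses are 0C 6A.
Read back as big-endian, the last byte is least significant, giving 0x0C6A.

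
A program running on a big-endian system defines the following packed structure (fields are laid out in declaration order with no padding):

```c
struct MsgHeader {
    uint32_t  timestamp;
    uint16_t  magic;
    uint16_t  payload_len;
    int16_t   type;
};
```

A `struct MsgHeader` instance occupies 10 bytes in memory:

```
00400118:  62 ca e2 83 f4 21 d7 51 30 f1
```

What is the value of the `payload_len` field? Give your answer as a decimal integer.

`payload_len` follows `timestamp` (4 B), `magic` (2 B), so it starts at offset 4 + 2 = 6 and occupies 2 bytes.
Bytes at offsets 6..7: D7 51.
In big-endian order the high byte comes first in memory.
The bytes are already most-significant first: 0xD751.
0xD751 = 55121.

55121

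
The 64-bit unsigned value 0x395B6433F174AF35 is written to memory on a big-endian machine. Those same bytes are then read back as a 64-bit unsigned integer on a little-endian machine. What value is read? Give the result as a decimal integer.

3868439184232700729

Stored big-endian, the bytes at ascending addresses are 39 5B 64 33 F1 74 AF 35.
Read back as little-endian, the first byte is least significant, giving 0x35AF74F133645B39.
0x35AF74F133645B39 = 3868439184232700729.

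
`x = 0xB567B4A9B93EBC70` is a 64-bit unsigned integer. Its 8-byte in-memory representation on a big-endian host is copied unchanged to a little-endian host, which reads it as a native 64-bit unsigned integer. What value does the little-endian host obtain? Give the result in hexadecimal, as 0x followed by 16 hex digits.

0x70BC3EB9A9B467B5

Stored big-endian, the bytes at ascending addresses are B5 67 B4 A9 B9 3E BC 70.
Read back as little-endian, the first byte is least significant, giving 0x70BC3EB9A9B467B5.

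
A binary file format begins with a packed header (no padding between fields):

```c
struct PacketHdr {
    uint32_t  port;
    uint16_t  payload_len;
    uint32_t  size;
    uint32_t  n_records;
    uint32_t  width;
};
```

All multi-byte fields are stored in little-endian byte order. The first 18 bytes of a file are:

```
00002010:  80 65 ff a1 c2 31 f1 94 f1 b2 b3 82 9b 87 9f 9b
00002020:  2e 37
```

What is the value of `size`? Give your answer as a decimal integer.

`size` follows `port` (4 B), `payload_len` (2 B), so it starts at offset 4 + 2 = 6 and occupies 4 bytes.
Bytes at offsets 6..9: F1 94 F1 B2.
In little-endian order the low byte comes first in memory.
Reassemble most-significant byte first: B2 F1 94 F1 → 0xB2F194F1.
0xB2F194F1 = 3002176753.

3002176753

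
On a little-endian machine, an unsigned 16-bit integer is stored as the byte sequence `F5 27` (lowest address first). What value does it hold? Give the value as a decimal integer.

Little-endian stores the least-significant byte at the lowest address.
Reassemble most-significant byte first: 27 F5 → 0x27F5.
0x27F5 = 10229.

10229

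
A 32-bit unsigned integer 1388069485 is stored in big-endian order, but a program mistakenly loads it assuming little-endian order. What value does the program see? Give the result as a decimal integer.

1388069485 in 32-bit hexadecimal is 0x52BC426D.
Stored big-endian, the bytes at ascending addresses are 52 BC 42 6D.
Read back as little-endian, the first byte is least significant, giving 0x6D42BC52.
0x6D42BC52 = 1833090130.

1833090130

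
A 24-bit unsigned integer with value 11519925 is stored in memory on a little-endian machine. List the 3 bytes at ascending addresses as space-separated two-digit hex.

11519925 in hexadecimal, padded to 24 bits, is 0xAFC7B5.
Split into bytes (most-significant first): AF C7 B5.
In little-endian order the low byte comes first in memory.
So at ascending addresses the bytes are B5 C7 AF.

B5 C7 AF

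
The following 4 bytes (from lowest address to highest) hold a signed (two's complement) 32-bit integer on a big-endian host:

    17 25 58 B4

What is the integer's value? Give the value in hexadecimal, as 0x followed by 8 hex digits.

0x172558B4

Big-endian stores the most-significant byte at the lowest address.
The bytes are already most-significant first: 0x172558B4.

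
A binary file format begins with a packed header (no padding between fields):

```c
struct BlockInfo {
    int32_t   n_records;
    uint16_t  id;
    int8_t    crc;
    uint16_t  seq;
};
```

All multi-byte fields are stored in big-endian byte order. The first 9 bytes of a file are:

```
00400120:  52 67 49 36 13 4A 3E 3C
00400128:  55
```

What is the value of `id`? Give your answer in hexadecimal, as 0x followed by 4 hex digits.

0x134A

`id` follows `n_records` (4 bytes), so it starts at byte offset 4 and occupies 2 bytes.
Bytes at offsets 4..5: 13 4A.
In big-endian order the high byte comes first in memory.
The bytes are already most-significant first: 0x134A.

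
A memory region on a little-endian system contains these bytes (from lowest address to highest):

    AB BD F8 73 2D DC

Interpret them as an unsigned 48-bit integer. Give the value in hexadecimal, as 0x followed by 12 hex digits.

0xDC2D73F8BDAB

In little-endian order the low byte comes first in memory.
Reassemble most-significant byte first: DC 2D 73 F8 BD AB → 0xDC2D73F8BDAB.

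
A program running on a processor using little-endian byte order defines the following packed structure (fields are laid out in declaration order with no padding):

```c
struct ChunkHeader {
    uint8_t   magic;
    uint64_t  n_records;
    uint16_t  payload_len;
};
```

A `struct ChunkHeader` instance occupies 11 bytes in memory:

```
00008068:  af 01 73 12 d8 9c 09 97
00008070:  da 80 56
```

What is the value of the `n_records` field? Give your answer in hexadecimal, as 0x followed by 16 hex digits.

0xDA97099CD8127301

`n_records` follows `magic` (1 byte), so it starts at byte offset 1 and occupies 8 bytes.
Bytes at offsets 1..8: 01 73 12 D8 9C 09 97 DA.
Little-endian stores the least-significant byte at the lowest address.
Reassemble most-significant byte first: DA 97 09 9C D8 12 73 01 → 0xDA97099CD8127301.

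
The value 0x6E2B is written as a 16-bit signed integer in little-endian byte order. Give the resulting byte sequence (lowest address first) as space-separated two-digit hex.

Split into bytes (most-significant first): 6E 2B.
Little-endian: lowest address holds the least-significant byte.
So at ascending addresses the bytes are 2B 6E.

2B 6E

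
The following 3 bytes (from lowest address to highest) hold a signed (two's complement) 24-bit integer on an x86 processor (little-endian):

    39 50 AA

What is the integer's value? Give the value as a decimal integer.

Little-endian: lowest address holds the least-significant byte.
Reassemble most-significant byte first: AA 50 39 → 0xAA5039.
Top bit is set, so as a signed 24-bit value this is 0xAA5039 − 2^24 = -5615559.

-5615559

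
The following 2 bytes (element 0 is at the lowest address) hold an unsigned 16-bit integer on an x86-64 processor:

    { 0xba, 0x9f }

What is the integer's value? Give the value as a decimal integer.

Little-endian stores the least-significant byte at the lowest address.
Reassemble most-significant byte first: 9F BA → 0x9FBA.
0x9FBA = 40890.

40890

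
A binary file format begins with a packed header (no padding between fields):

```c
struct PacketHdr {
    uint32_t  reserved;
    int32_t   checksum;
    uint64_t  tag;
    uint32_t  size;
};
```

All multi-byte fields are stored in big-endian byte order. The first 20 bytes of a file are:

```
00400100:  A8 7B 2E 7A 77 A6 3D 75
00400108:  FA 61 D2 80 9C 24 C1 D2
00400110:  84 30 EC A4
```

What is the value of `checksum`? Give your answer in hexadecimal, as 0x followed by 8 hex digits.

`checksum` follows `reserved` (4 bytes), so it starts at byte offset 4 and occupies 4 bytes.
Bytes at offsets 4..7: 77 A6 3D 75.
Big-endian: lowest address holds the most-significant byte.
The bytes are already most-significant first: 0x77A63D75.

0x77A63D75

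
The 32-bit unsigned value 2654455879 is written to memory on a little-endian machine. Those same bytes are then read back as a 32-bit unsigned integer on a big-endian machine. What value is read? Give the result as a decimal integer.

2654455879 in 32-bit hexadecimal is 0x9E37C847.
Stored little-endian, the bytes at ascending addresses are 47 C8 37 9E.
Read back as big-endian, the last byte is least significant, giving 0x47C8379E.
0x47C8379E = 1204303774.

1204303774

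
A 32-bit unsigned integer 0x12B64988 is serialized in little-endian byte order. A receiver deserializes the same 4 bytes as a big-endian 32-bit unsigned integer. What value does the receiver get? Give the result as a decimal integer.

2286532114

Stored little-endian, the bytes at ascending addresses are 88 49 B6 12.
Read back as big-endian, the last byte is least significant, giving 0x8849B612.
0x8849B612 = 2286532114.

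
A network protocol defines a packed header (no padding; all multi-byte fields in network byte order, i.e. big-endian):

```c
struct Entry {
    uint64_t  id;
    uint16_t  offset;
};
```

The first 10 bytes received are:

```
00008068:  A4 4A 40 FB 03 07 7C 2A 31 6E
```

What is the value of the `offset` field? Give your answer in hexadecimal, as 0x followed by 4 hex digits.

`offset` follows `id` (8 bytes), so it starts at byte offset 8 and occupies 2 bytes.
Bytes at offsets 8..9: 31 6E.
Big-endian: lowest address holds the most-significant byte.
The bytes are already most-significant first: 0x316E.

0x316E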